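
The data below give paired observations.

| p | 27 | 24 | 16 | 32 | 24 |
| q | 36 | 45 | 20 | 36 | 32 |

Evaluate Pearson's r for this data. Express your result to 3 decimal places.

0.638

n = 5, Σp = 123, Σq = 169, Σp² = 3161, Σq² = 6041, Σpq = 4292
nΣpq − ΣpΣq = 21460 − 20787 = 673
nΣp² − (Σp)² = 15805 − 15129 = 676; nΣq² − (Σq)² = 30205 − 28561 = 1644
r = 673 / √(676 × 1644) = 673 / 1054.2030 ≈ 0.638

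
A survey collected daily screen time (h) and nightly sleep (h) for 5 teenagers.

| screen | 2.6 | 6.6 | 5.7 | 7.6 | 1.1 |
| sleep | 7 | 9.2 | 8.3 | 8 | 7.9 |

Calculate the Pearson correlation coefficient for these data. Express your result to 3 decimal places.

0.576

n = 5, Σx = 23.6, Σy = 40.4, Σx² = 141.78, Σy² = 328.94, Σxy = 195.72
nΣxy − ΣxΣy = 978.6 − 953.44 = 25.16
nΣx² − (Σx)² = 708.9 − 556.96 = 151.94; nΣy² − (Σy)² = 1644.7 − 1632.16 = 12.54
r = 25.16 / √(151.94 × 12.54) = 25.16 / 43.6501 ≈ 0.576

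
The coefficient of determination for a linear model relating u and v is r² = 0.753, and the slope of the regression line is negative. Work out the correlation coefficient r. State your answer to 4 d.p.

|r| = √0.753 = 0.8678
The association is negative, so r = −0.8678.

-0.8678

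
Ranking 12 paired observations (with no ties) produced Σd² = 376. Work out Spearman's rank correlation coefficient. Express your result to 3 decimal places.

ρ = 1 − 6Σd² / [n(n²−1)] = 1 − 6×376 / (12×143)
  = 1 − 2256/1716 = 1 − 1.3147 ≈ -0.315

-0.315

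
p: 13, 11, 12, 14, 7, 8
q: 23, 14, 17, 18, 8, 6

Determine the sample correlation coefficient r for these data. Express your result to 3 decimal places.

0.911

n = 6, Σp = 65, Σq = 86, Σp² = 743, Σq² = 1438, Σpq = 1013
nΣpq − ΣpΣq = 6078 − 5590 = 488
nΣp² − (Σp)² = 4458 − 4225 = 233; nΣq² − (Σq)² = 8628 − 7396 = 1232
r = 488 / √(233 × 1232) = 488 / 535.7761 ≈ 0.911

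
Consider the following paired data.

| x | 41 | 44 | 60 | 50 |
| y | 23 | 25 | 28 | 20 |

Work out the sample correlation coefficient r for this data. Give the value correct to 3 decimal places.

n = 4, Σx = 195, Σy = 96, Σx² = 9717, Σy² = 2338, Σxy = 4723
nΣxy − ΣxΣy = 18892 − 18720 = 172
nΣx² − (Σx)² = 38868 − 38025 = 843; nΣy² − (Σy)² = 9352 − 9216 = 136
r = 172 / √(843 × 136) = 172 / 338.5971 ≈ 0.508

0.508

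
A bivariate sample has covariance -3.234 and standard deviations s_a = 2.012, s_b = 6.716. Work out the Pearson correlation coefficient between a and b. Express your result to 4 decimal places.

-0.2393

r = Cov(a,b) / (s_a · s_b) = -3.234 / (2.012 × 6.716)
  = -3.234 / 13.5126 ≈ -0.2393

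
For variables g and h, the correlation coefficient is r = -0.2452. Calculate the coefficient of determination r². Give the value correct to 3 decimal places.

r² = (-0.2452)² = 0.060

0.060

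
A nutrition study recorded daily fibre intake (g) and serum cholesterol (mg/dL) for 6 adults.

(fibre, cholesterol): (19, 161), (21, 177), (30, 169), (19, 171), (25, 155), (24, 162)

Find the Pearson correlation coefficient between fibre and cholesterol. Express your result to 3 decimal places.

n = 6, Σx = 138, Σy = 995, Σx² = 3264, Σy² = 165321, Σxy = 22858
nΣxy − ΣxΣy = 137148 − 137310 = -162
nΣx² − (Σx)² = 19584 − 19044 = 540; nΣy² − (Σy)² = 991926 − 990025 = 1901
r = -162 / √(540 × 1901) = -162 / 1013.1831 ≈ -0.160

-0.160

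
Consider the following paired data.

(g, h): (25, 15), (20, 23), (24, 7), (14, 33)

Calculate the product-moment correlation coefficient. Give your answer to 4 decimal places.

n = 4, Σg = 83, Σh = 78, Σg² = 1797, Σh² = 1892, Σgh = 1465
nΣgh − ΣgΣh = 5860 − 6474 = -614
nΣg² − (Σg)² = 7188 − 6889 = 299; nΣh² − (Σh)² = 7568 − 6084 = 1484
r = -614 / √(299 × 1484) = -614 / 666.1201 ≈ -0.9218

-0.9218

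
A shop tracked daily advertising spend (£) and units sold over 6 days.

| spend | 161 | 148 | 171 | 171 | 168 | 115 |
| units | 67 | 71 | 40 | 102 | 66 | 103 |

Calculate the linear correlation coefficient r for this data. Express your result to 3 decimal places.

n = 6, Σx = 934, Σy = 449, Σx² = 147756, Σy² = 36499, Σxy = 68510
nΣxy − ΣxΣy = 411060 − 419366 = -8306
nΣx² − (Σx)² = 886536 − 872356 = 14180; nΣy² − (Σy)² = 218994 − 201601 = 17393
r = -8306 / √(14180 × 17393) = -8306 / 15704.5452 ≈ -0.529

-0.529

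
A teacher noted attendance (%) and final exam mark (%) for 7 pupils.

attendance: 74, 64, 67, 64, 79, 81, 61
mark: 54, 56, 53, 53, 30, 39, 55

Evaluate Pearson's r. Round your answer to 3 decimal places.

-0.822

n = 7, Σx = 490, Σy = 340, Σx² = 34680, Σy² = 17116, Σxy = 23407
nΣxy − ΣxΣy = 163849 − 166600 = -2751
nΣx² − (Σx)² = 242760 − 240100 = 2660; nΣy² − (Σy)² = 119812 − 115600 = 4212
r = -2751 / √(2660 × 4212) = -2751 / 3347.2257 ≈ -0.822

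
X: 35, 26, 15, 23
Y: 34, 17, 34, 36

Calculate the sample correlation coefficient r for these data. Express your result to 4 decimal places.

-0.1124

n = 4, ΣX = 99, ΣY = 121, ΣX² = 2655, ΣY² = 3897, ΣXY = 2970
nΣXY − ΣXΣY = 11880 − 11979 = -99
nΣX² − (ΣX)² = 10620 − 9801 = 819; nΣY² − (ΣY)² = 15588 − 14641 = 947
r = -99 / √(819 × 947) = -99 / 880.6776 ≈ -0.1124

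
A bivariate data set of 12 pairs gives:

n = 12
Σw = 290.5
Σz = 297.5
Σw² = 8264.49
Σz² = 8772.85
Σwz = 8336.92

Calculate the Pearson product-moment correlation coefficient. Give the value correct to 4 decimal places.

r = (nΣwz − ΣwΣz) / √[(nΣw² − (Σw)²)(nΣz² − (Σz)²)]
Numerator: 12×8336.92 − 290.5×297.5 = 13619.29
Denominator: √[(99173.88 − 84390.25)(105274.2 − 88506.25)] = √[14783.63 × 16767.95] = 15744.5600
r = 13619.29 / 15744.5600 ≈ 0.8650

0.8650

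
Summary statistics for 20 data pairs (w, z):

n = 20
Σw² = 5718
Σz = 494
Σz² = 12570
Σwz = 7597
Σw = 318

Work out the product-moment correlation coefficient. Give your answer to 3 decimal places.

-0.522

r = (nΣwz − ΣwΣz) / √[(nΣw² − (Σw)²)(nΣz² − (Σz)²)]
Numerator: 20×7597 − 318×494 = -5152
Denominator: √[(114360 − 101124)(251400 − 244036)] = √[13236 × 7364] = 9872.6847
r = -5152 / 9872.6847 ≈ -0.522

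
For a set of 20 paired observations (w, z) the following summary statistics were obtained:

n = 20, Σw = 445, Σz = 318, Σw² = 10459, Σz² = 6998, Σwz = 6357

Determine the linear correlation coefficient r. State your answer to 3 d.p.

-0.690

r = (nΣwz − ΣwΣz) / √[(nΣw² − (Σw)²)(nΣz² − (Σz)²)]
Numerator: 20×6357 − 445×318 = -14370
Denominator: √[(209180 − 198025)(139960 − 101124)] = √[11155 × 38836] = 20813.8315
r = -14370 / 20813.8315 ≈ -0.690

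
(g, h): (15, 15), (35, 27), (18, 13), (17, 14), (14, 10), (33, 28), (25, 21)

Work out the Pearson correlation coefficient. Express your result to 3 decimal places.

n = 7, Σg = 157, Σh = 128, Σg² = 3973, Σh² = 2644, Σgh = 3231
nΣgh − ΣgΣh = 22617 − 20096 = 2521
nΣg² − (Σg)² = 27811 − 24649 = 3162; nΣh² − (Σh)² = 18508 − 16384 = 2124
r = 2521 / √(3162 × 2124) = 2521 / 2591.5416 ≈ 0.973

0.973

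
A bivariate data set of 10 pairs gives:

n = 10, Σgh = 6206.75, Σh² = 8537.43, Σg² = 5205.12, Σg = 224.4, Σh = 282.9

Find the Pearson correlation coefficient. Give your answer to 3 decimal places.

r = (nΣgh − ΣgΣh) / √[(nΣg² − (Σg)²)(nΣh² − (Σh)²)]
Numerator: 10×6206.75 − 224.4×282.9 = -1415.26
Denominator: √[(52051.2 − 50355.36)(85374.3 − 80032.41)] = √[1695.84 × 5341.89] = 3009.8157
r = -1415.26 / 3009.8157 ≈ -0.470

-0.470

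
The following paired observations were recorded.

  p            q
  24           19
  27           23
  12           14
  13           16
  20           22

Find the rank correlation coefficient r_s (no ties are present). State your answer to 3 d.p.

Rank p: 4, 5, 1, 2, 3
Rank q: 3, 5, 1, 2, 4
d = rank(p) − rank(q): 1, 0, 0, 0, -1; Σd² = 2
ρ = 1 − 6Σd² / [n(n²−1)] = 1 − 6×2 / (5×24) = 1 − 12/120 ≈ 0.900

0.900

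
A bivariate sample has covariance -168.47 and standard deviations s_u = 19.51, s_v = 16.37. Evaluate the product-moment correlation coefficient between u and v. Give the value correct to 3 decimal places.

-0.527

r = Cov(u,v) / (s_u · s_v) = -168.47 / (19.51 × 16.37)
  = -168.47 / 319.3787 ≈ -0.527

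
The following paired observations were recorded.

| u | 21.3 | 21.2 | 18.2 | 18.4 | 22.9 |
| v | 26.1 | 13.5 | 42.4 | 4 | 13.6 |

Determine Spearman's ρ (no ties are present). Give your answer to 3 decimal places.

Rank u: 4, 3, 1, 2, 5
Rank v: 4, 2, 5, 1, 3
d = rank(u) − rank(v): 0, 1, -4, 1, 2; Σd² = 22
ρ = 1 − 6Σd² / [n(n²−1)] = 1 − 6×22 / (5×24) = 1 − 132/120 ≈ -0.100

-0.100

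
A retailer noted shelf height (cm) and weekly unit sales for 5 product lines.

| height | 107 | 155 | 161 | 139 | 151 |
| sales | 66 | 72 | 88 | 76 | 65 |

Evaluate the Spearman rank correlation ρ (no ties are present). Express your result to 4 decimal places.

Rank height: 1, 4, 5, 2, 3
Rank sales: 2, 3, 5, 4, 1
d = rank(height) − rank(sales): -1, 1, 0, -2, 2; Σd² = 10
ρ = 1 − 6Σd² / [n(n²−1)] = 1 − 6×10 / (5×24) = 1 − 60/120 ≈ 0.5000

0.5000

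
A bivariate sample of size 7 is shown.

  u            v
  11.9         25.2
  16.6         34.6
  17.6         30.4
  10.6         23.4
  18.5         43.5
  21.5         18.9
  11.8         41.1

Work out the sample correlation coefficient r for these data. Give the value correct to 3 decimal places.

-0.051

n = 7, Σu = 108.5, Σv = 217.1, Σu² = 1783.03, Σv² = 7242.59, Σuv = 3353.4
nΣuv − ΣuΣv = 23473.8 − 23555.35 = -81.55
nΣu² − (Σu)² = 12481.21 − 11772.25 = 708.96; nΣv² − (Σv)² = 50698.13 − 47132.41 = 3565.72
r = -81.55 / √(708.96 × 3565.72) = -81.55 / 1589.9537 ≈ -0.051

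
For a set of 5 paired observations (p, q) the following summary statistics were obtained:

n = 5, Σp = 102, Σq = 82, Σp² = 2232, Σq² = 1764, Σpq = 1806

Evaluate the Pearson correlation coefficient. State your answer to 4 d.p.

0.5291

r = (nΣpq − ΣpΣq) / √[(nΣp² − (Σp)²)(nΣq² − (Σq)²)]
Numerator: 5×1806 − 102×82 = 666
Denominator: √[(11160 − 10404)(8820 − 6724)] = √[756 × 2096] = 1258.7994
r = 666 / 1258.7994 ≈ 0.5291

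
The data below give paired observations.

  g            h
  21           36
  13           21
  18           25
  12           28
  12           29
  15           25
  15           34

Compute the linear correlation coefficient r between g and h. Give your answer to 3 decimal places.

0.470

n = 7, Σg = 106, Σh = 198, Σg² = 1672, Σh² = 5768, Σgh = 3048
nΣgh − ΣgΣh = 21336 − 20988 = 348
nΣg² − (Σg)² = 11704 − 11236 = 468; nΣh² − (Σh)² = 40376 − 39204 = 1172
r = 348 / √(468 × 1172) = 348 / 740.6052 ≈ 0.470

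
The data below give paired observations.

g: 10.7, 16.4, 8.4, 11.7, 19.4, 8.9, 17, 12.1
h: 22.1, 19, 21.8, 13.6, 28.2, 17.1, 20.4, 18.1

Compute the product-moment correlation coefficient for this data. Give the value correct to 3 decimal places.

n = 8, Σg = 104.6, Σh = 160.3, Σg² = 1481.88, Σh² = 3341.03, Σgh = 2155.39
nΣgh − ΣgΣh = 17243.12 − 16767.38 = 475.74
nΣg² − (Σg)² = 11855.04 − 10941.16 = 913.88; nΣh² − (Σh)² = 26728.24 − 25696.09 = 1032.15
r = 475.74 / √(913.88 × 1032.15) = 475.74 / 971.2164 ≈ 0.490

0.490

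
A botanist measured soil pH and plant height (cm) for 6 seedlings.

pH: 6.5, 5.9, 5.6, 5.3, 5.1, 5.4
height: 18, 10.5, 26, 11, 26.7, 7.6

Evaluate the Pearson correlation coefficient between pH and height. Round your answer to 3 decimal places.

n = 6, Σx = 33.8, Σy = 99.8, Σx² = 191.68, Σy² = 2001.9, Σxy = 560.06
nΣxy − ΣxΣy = 3360.36 − 3373.24 = -12.88
nΣx² − (Σx)² = 1150.08 − 1142.44 = 7.64; nΣy² − (Σy)² = 12011.4 − 9960.04 = 2051.36
r = -12.88 / √(7.64 × 2051.36) = -12.88 / 125.1894 ≈ -0.103

-0.103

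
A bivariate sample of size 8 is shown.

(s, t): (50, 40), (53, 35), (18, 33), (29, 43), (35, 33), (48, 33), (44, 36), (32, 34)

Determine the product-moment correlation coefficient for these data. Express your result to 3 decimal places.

0.069

n = 8, Σs = 309, Σt = 287, Σs² = 12963, Σt² = 10393, Σst = 11107
nΣst − ΣsΣt = 88856 − 88683 = 173
nΣs² − (Σs)² = 103704 − 95481 = 8223; nΣt² − (Σt)² = 83144 − 82369 = 775
r = 173 / √(8223 × 775) = 173 / 2524.4455 ≈ 0.069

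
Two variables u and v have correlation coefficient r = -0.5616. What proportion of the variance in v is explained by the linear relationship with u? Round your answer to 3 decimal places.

0.315

r² = (-0.5616)² = 0.315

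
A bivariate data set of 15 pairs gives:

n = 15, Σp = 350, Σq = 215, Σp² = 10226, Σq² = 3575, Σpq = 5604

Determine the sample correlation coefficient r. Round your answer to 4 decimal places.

r = (nΣpq − ΣpΣq) / √[(nΣp² − (Σp)²)(nΣq² − (Σq)²)]
Numerator: 15×5604 − 350×215 = 8810
Denominator: √[(153390 − 122500)(53625 − 46225)] = √[30890 × 7400] = 15119.0608
r = 8810 / 15119.0608 ≈ 0.5827

0.5827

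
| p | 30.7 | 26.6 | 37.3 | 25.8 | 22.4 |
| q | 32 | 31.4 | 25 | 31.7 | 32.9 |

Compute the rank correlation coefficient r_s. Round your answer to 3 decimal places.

Rank p: 4, 3, 5, 2, 1
Rank q: 4, 2, 1, 3, 5
d = rank(p) − rank(q): 0, 1, 4, -1, -4; Σd² = 34
ρ = 1 − 6Σd² / [n(n²−1)] = 1 − 6×34 / (5×24) = 1 − 204/120 ≈ -0.700

-0.700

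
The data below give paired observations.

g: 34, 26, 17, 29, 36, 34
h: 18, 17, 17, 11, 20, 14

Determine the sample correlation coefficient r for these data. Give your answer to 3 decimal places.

n = 6, Σg = 176, Σh = 97, Σg² = 5414, Σh² = 1619, Σgh = 2858
nΣgh − ΣgΣh = 17148 − 17072 = 76
nΣg² − (Σg)² = 32484 − 30976 = 1508; nΣh² − (Σh)² = 9714 − 9409 = 305
r = 76 / √(1508 × 305) = 76 / 678.1888 ≈ 0.112

0.112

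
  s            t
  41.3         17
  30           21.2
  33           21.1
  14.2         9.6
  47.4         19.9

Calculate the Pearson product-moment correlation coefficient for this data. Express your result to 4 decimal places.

0.6814

n = 5, Σs = 165.9, Σt = 88.8, Σs² = 6143.09, Σt² = 1671.82, Σst = 3113.98
nΣst − ΣsΣt = 15569.9 − 14731.92 = 837.98
nΣs² − (Σs)² = 30715.45 − 27522.81 = 3192.64; nΣt² − (Σt)² = 8359.1 − 7885.44 = 473.66
r = 837.98 / √(3192.64 × 473.66) = 837.98 / 1229.7259 ≈ 0.6814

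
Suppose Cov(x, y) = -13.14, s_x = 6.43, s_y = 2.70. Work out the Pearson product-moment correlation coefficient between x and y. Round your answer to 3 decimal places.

r = Cov(x,y) / (s_x · s_y) = -13.14 / (6.43 × 2.70)
  = -13.14 / 17.3610 ≈ -0.757

-0.757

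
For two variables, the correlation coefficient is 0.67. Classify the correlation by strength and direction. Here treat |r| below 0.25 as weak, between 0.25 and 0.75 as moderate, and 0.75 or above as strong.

moderate positive

r = 0.67 > 0 so the relationship is positive.
|r| = 0.67, which falls in the moderate range.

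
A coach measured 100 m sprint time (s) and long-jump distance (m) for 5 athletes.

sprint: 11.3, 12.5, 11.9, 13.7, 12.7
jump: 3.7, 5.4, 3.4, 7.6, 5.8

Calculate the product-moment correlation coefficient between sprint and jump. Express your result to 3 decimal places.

0.955

n = 5, Σx = 62.1, Σy = 25.9, Σx² = 774.53, Σy² = 145.81, Σxy = 327.55
nΣxy − ΣxΣy = 1637.75 − 1608.39 = 29.36
nΣx² − (Σx)² = 3872.65 − 3856.41 = 16.24; nΣy² − (Σy)² = 729.05 − 670.81 = 58.24
r = 29.36 / √(16.24 × 58.24) = 29.36 / 30.7541 ≈ 0.955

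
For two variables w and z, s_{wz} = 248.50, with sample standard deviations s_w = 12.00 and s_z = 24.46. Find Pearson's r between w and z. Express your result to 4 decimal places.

r = Cov(w,z) / (s_w · s_z) = 248.50 / (12.00 × 24.46)
  = 248.50 / 293.5200 ≈ 0.8466

0.8466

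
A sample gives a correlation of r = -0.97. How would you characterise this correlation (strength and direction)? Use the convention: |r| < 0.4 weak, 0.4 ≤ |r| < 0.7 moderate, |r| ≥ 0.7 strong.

r = -0.97 < 0 so the relationship is negative.
|r| = 0.97, which falls in the strong range.

strong negative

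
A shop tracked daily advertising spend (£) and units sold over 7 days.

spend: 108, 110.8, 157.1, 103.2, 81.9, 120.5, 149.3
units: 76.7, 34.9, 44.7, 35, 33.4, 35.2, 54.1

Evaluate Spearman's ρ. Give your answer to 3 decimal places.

0.536

Rank spend: 3, 4, 7, 2, 1, 5, 6
Rank units: 7, 2, 5, 3, 1, 4, 6
d = rank(spend) − rank(units): -4, 2, 2, -1, 0, 1, 0; Σd² = 26
ρ = 1 − 6Σd² / [n(n²−1)] = 1 − 6×26 / (7×48) = 1 − 156/336 ≈ 0.536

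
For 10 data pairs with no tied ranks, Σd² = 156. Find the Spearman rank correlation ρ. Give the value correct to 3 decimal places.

ρ = 1 − 6Σd² / [n(n²−1)] = 1 − 6×156 / (10×99)
  = 1 − 936/990 = 1 − 0.9455 ≈ 0.055

0.055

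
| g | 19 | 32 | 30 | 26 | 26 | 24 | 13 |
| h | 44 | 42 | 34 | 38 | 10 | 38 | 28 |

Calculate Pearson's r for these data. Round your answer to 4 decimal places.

n = 7, Σg = 170, Σh = 234, Σg² = 4382, Σh² = 8628, Σgh = 5724
nΣgh − ΣgΣh = 40068 − 39780 = 288
nΣg² − (Σg)² = 30674 − 28900 = 1774; nΣh² − (Σh)² = 60396 − 54756 = 5640
r = 288 / √(1774 × 5640) = 288 / 3163.1250 ≈ 0.0910

0.0910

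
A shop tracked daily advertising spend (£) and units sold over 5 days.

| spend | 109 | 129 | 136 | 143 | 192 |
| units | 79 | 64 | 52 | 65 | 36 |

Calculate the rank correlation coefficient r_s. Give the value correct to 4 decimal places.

-0.7000

Rank spend: 1, 2, 3, 4, 5
Rank units: 5, 3, 2, 4, 1
d = rank(spend) − rank(units): -4, -1, 1, 0, 4; Σd² = 34
ρ = 1 − 6Σd² / [n(n²−1)] = 1 − 6×34 / (5×24) = 1 − 204/120 ≈ -0.7000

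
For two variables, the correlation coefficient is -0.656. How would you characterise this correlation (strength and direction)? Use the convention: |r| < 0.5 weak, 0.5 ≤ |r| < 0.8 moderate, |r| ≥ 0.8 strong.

r = -0.656 < 0 so the relationship is negative.
|r| = 0.656, which falls in the moderate range.

moderate negative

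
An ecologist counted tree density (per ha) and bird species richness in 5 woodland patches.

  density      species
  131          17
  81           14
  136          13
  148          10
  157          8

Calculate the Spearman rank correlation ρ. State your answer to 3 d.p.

-0.900

Rank density: 2, 1, 3, 4, 5
Rank species: 5, 4, 3, 2, 1
d = rank(density) − rank(species): -3, -3, 0, 2, 4; Σd² = 38
ρ = 1 − 6Σd² / [n(n²−1)] = 1 − 6×38 / (5×24) = 1 − 228/120 ≈ -0.900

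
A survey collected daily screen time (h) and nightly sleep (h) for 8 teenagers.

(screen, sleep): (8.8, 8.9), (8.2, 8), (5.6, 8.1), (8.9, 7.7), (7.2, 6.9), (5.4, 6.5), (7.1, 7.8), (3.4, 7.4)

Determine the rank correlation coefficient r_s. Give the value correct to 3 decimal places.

Rank screen: 7, 6, 3, 8, 5, 2, 4, 1
Rank sleep: 8, 6, 7, 4, 2, 1, 5, 3
d = rank(screen) − rank(sleep): -1, 0, -4, 4, 3, 1, -1, -2; Σd² = 48
ρ = 1 − 6Σd² / [n(n²−1)] = 1 − 6×48 / (8×63) = 1 − 288/504 ≈ 0.429

0.429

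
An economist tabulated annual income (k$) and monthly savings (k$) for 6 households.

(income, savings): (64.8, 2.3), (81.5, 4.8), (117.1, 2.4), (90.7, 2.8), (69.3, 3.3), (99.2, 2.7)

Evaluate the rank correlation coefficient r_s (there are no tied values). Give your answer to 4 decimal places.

Rank income: 1, 3, 6, 4, 2, 5
Rank savings: 1, 6, 2, 4, 5, 3
d = rank(income) − rank(savings): 0, -3, 4, 0, -3, 2; Σd² = 38
ρ = 1 − 6Σd² / [n(n²−1)] = 1 − 6×38 / (6×35) = 1 − 228/210 ≈ -0.0857

-0.0857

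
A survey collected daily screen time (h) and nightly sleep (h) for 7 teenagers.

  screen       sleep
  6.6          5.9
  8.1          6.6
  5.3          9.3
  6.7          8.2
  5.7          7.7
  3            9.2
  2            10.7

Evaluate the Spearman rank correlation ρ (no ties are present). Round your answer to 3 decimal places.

Rank screen: 5, 7, 3, 6, 4, 2, 1
Rank sleep: 1, 2, 6, 4, 3, 5, 7
d = rank(screen) − rank(sleep): 4, 5, -3, 2, 1, -3, -6; Σd² = 100
ρ = 1 − 6Σd² / [n(n²−1)] = 1 − 6×100 / (7×48) = 1 − 600/336 ≈ -0.786

-0.786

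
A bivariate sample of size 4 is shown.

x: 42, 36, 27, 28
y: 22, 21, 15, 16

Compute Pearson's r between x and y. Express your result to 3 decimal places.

0.971

n = 4, Σx = 133, Σy = 74, Σx² = 4573, Σy² = 1406, Σxy = 2533
nΣxy − ΣxΣy = 10132 − 9842 = 290
nΣx² − (Σx)² = 18292 − 17689 = 603; nΣy² − (Σy)² = 5624 − 5476 = 148
r = 290 / √(603 × 148) = 290 / 298.7373 ≈ 0.971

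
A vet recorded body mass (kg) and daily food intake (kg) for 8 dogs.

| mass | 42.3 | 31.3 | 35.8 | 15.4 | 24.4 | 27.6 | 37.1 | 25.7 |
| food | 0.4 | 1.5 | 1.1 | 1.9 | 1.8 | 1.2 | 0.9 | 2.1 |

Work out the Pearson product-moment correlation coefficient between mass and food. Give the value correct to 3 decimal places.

-0.870

n = 8, Σx = 239.6, Σy = 10.9, Σx² = 7681.8, Σy² = 17.13, Σxy = 296.91
nΣxy − ΣxΣy = 2375.28 − 2611.64 = -236.36
nΣx² − (Σx)² = 61454.4 − 57408.16 = 4046.24; nΣy² − (Σy)² = 137.04 − 118.81 = 18.23
r = -236.36 / √(4046.24 × 18.23) = -236.36 / 271.5934 ≈ -0.870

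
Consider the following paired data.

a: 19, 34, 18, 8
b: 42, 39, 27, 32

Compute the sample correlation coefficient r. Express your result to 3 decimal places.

0.463

n = 4, Σa = 79, Σb = 140, Σa² = 1905, Σb² = 5038, Σab = 2866
nΣab − ΣaΣb = 11464 − 11060 = 404
nΣa² − (Σa)² = 7620 − 6241 = 1379; nΣb² − (Σb)² = 20152 − 19600 = 552
r = 404 / √(1379 × 552) = 404 / 872.4723 ≈ 0.463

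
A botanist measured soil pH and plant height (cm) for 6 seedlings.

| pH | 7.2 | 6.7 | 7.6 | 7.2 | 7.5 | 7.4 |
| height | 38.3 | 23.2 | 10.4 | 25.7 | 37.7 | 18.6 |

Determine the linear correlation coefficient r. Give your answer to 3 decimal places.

-0.153

n = 6, Σx = 43.6, Σy = 153.9, Σx² = 317.34, Σy² = 4541.03, Σxy = 1115.67
nΣxy − ΣxΣy = 6694.02 − 6710.04 = -16.02
nΣx² − (Σx)² = 1904.04 − 1900.96 = 3.08; nΣy² − (Σy)² = 27246.18 − 23685.21 = 3560.97
r = -16.02 / √(3.08 × 3560.97) = -16.02 / 104.7272 ≈ -0.153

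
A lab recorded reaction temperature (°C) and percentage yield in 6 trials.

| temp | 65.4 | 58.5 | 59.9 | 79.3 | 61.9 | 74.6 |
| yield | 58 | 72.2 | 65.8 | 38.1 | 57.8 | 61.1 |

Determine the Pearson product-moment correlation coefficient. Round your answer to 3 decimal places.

-0.807

n = 6, Σx = 399.6, Σy = 353, Σx² = 26972.68, Σy² = 21432.14, Σxy = 23115.53
nΣxy − ΣxΣy = 138693.18 − 141058.8 = -2365.62
nΣx² − (Σx)² = 161836.08 − 159680.16 = 2155.92; nΣy² − (Σy)² = 128592.84 − 124609 = 3983.84
r = -2365.62 / √(2155.92 × 3983.84) = -2365.62 / 2930.6723 ≈ -0.807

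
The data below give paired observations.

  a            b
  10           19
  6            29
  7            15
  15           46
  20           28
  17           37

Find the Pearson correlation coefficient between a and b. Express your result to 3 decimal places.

0.534

n = 6, Σa = 75, Σb = 174, Σa² = 1099, Σb² = 5696, Σab = 2348
nΣab − ΣaΣb = 14088 − 13050 = 1038
nΣa² − (Σa)² = 6594 − 5625 = 969; nΣb² − (Σb)² = 34176 − 30276 = 3900
r = 1038 / √(969 × 3900) = 1038 / 1943.9907 ≈ 0.534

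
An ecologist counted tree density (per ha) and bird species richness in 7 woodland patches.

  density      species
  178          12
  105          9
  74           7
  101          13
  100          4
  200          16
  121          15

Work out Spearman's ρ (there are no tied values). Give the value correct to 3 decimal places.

Rank density: 6, 4, 1, 3, 2, 7, 5
Rank species: 4, 3, 2, 5, 1, 7, 6
d = rank(density) − rank(species): 2, 1, -1, -2, 1, 0, -1; Σd² = 12
ρ = 1 − 6Σd² / [n(n²−1)] = 1 − 6×12 / (7×48) = 1 − 72/336 ≈ 0.786

0.786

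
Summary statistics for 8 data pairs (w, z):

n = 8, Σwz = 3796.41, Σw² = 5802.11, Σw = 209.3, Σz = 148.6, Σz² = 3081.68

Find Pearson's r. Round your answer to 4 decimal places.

r = (nΣwz − ΣwΣz) / √[(nΣw² − (Σw)²)(nΣz² − (Σz)²)]
Numerator: 8×3796.41 − 209.3×148.6 = -730.7
Denominator: √[(46416.88 − 43806.49)(24653.44 − 22081.96)] = √[2610.39 × 2571.48] = 2590.8620
r = -730.7 / 2590.8620 ≈ -0.2820

-0.2820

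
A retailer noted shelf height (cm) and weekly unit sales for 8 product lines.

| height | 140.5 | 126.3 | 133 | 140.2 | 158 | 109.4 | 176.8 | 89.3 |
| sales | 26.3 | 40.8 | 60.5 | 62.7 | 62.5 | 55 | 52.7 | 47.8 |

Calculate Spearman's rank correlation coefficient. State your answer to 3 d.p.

0.190

Rank height: 6, 3, 4, 5, 7, 2, 8, 1
Rank sales: 1, 2, 6, 8, 7, 5, 4, 3
d = rank(height) − rank(sales): 5, 1, -2, -3, 0, -3, 4, -2; Σd² = 68
ρ = 1 − 6Σd² / [n(n²−1)] = 1 − 6×68 / (8×63) = 1 − 408/504 ≈ 0.190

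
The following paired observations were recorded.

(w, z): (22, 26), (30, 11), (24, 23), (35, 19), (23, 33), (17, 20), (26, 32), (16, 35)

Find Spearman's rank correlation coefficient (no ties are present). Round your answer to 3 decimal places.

-0.619

Rank w: 3, 7, 5, 8, 4, 2, 6, 1
Rank z: 5, 1, 4, 2, 7, 3, 6, 8
d = rank(w) − rank(z): -2, 6, 1, 6, -3, -1, 0, -7; Σd² = 136
ρ = 1 − 6Σd² / [n(n²−1)] = 1 − 6×136 / (8×63) = 1 − 816/504 ≈ -0.619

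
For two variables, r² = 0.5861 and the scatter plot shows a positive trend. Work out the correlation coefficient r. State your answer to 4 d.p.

|r| = √0.5861 = 0.7656
The association is positive, so r = 0.7656.

0.7656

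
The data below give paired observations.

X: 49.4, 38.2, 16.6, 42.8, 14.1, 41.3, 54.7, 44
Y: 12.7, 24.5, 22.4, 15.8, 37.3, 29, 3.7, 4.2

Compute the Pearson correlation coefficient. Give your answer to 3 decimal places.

n = 8, ΣX = 301.1, ΣY = 149.6, ΣX² = 12839.59, ΣY² = 3776.56, ΣXY = 4722.18
nΣXY − ΣXΣY = 37777.44 − 45044.56 = -7267.12
nΣX² − (ΣX)² = 102716.72 − 90661.21 = 12055.51; nΣY² − (ΣY)² = 30212.48 − 22380.16 = 7832.32
r = -7267.12 / √(12055.51 × 7832.32) = -7267.12 / 9717.1298 ≈ -0.748

-0.748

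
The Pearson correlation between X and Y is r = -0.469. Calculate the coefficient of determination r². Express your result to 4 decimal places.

r² = (-0.469)² = 0.2200

0.2200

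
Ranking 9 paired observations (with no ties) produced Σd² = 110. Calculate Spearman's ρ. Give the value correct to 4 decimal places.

0.0833

ρ = 1 − 6Σd² / [n(n²−1)] = 1 − 6×110 / (9×80)
  = 1 − 660/720 = 1 − 0.91667 ≈ 0.0833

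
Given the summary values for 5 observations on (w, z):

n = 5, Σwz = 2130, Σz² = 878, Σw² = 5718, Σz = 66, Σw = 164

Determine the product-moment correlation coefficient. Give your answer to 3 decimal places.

r = (nΣwz − ΣwΣz) / √[(nΣw² − (Σw)²)(nΣz² − (Σz)²)]
Numerator: 5×2130 − 164×66 = -174
Denominator: √[(28590 − 26896)(4390 − 4356)] = √[1694 × 34] = 239.9917
r = -174 / 239.9917 ≈ -0.725

-0.725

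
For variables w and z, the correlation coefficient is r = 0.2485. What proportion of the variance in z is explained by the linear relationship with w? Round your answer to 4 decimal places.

r² = (0.2485)² = 0.0618

0.0618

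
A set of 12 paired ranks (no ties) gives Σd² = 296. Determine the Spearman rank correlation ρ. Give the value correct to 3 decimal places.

ρ = 1 − 6Σd² / [n(n²−1)] = 1 − 6×296 / (12×143)
  = 1 − 1776/1716 = 1 − 1.0350 ≈ -0.035

-0.035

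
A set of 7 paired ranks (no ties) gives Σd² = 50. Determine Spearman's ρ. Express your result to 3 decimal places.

0.107

ρ = 1 − 6Σd² / [n(n²−1)] = 1 − 6×50 / (7×48)
  = 1 − 300/336 = 1 − 0.8929 ≈ 0.107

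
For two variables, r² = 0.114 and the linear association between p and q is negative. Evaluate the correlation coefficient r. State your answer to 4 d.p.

|r| = √0.114 = 0.3376
The association is negative, so r = −0.3376.

-0.3376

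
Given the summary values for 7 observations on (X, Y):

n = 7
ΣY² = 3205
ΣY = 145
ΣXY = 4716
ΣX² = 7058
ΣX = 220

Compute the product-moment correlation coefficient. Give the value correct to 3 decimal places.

0.934

r = (nΣXY − ΣXΣY) / √[(nΣX² − (ΣX)²)(nΣY² − (ΣY)²)]
Numerator: 7×4716 − 220×145 = 1112
Denominator: √[(49406 − 48400)(22435 − 21025)] = √[1006 × 1410] = 1190.9912
r = 1112 / 1190.9912 ≈ 0.934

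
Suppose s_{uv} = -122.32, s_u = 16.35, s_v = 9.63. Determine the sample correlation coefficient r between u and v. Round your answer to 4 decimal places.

r = Cov(u,v) / (s_u · s_v) = -122.32 / (16.35 × 9.63)
  = -122.32 / 157.4505 ≈ -0.7769

-0.7769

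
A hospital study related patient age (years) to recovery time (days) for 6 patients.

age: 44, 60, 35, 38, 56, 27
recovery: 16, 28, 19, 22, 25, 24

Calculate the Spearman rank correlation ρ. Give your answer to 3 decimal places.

0.486

Rank age: 4, 6, 2, 3, 5, 1
Rank recovery: 1, 6, 2, 3, 5, 4
d = rank(age) − rank(recovery): 3, 0, 0, 0, 0, -3; Σd² = 18
ρ = 1 − 6Σd² / [n(n²−1)] = 1 − 6×18 / (6×35) = 1 − 108/210 ≈ 0.486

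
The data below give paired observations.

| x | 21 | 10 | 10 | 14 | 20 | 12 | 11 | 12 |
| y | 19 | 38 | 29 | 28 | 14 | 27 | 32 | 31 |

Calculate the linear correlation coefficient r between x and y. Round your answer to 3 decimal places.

-0.903

n = 8, Σx = 110, Σy = 218, Σx² = 1646, Σy² = 6340, Σxy = 2789
nΣxy − ΣxΣy = 22312 − 23980 = -1668
nΣx² − (Σx)² = 13168 − 12100 = 1068; nΣy² − (Σy)² = 50720 − 47524 = 3196
r = -1668 / √(1068 × 3196) = -1668 / 1847.5194 ≈ -0.903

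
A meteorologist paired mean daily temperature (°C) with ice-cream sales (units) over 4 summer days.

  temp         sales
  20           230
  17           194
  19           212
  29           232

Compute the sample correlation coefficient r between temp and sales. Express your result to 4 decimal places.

n = 4, Σx = 85, Σy = 868, Σx² = 1891, Σy² = 189304, Σxy = 18654
nΣxy − ΣxΣy = 74616 − 73780 = 836
nΣx² − (Σx)² = 7564 − 7225 = 339; nΣy² − (Σy)² = 757216 − 753424 = 3792
r = 836 / √(339 × 3792) = 836 / 1133.7936 ≈ 0.7373

0.7373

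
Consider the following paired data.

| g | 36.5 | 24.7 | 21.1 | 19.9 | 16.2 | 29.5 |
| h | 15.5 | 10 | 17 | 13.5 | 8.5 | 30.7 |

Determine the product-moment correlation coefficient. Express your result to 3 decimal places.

n = 6, Σg = 147.9, Σh = 95.2, Σg² = 3916.25, Σh² = 1826.24, Σgh = 2483.45
nΣgh − ΣgΣh = 14900.7 − 14080.08 = 820.62
nΣg² − (Σg)² = 23497.5 − 21874.41 = 1623.09; nΣh² − (Σh)² = 10957.44 − 9063.04 = 1894.4
r = 820.62 / √(1623.09 × 1894.4) = 820.62 / 1753.5055 ≈ 0.468

0.468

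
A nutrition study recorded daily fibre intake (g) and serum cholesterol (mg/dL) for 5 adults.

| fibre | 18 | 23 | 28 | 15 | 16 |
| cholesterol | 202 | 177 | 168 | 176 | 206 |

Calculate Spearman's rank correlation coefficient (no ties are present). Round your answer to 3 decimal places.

-0.400

Rank fibre: 3, 4, 5, 1, 2
Rank cholesterol: 4, 3, 1, 2, 5
d = rank(fibre) − rank(cholesterol): -1, 1, 4, -1, -3; Σd² = 28
ρ = 1 − 6Σd² / [n(n²−1)] = 1 − 6×28 / (5×24) = 1 − 168/120 ≈ -0.400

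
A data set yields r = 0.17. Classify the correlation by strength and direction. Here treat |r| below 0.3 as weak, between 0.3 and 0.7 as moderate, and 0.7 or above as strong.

r = 0.17 > 0 so the relationship is positive.
|r| = 0.17, which falls in the weak range.

weak positive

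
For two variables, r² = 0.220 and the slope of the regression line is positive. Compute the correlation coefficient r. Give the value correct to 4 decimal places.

0.4690

|r| = √0.220 = 0.4690
The association is positive, so r = 0.4690.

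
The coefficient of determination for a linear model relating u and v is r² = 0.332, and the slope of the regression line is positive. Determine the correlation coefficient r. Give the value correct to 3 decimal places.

0.576

|r| = √0.332 = 0.576
The association is positive, so r = 0.576.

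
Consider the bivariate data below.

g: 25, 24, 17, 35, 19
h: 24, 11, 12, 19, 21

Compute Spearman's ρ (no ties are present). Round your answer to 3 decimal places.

0.300

Rank g: 4, 3, 1, 5, 2
Rank h: 5, 1, 2, 3, 4
d = rank(g) − rank(h): -1, 2, -1, 2, -2; Σd² = 14
ρ = 1 − 6Σd² / [n(n²−1)] = 1 − 6×14 / (5×24) = 1 − 84/120 ≈ 0.300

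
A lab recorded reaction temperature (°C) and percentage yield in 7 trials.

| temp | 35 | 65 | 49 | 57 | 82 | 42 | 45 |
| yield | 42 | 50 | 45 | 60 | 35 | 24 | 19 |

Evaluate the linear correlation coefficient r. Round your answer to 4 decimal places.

0.2509

n = 7, Σx = 375, Σy = 275, Σx² = 21613, Σy² = 12051, Σxy = 15078
nΣxy − ΣxΣy = 105546 − 103125 = 2421
nΣx² − (Σx)² = 151291 − 140625 = 10666; nΣy² − (Σy)² = 84357 − 75625 = 8732
r = 2421 / √(10666 × 8732) = 2421 / 9650.6742 ≈ 0.2509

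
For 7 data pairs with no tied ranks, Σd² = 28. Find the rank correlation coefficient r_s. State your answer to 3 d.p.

0.500

ρ = 1 − 6Σd² / [n(n²−1)] = 1 − 6×28 / (7×48)
  = 1 − 168/336 = 1 − 0.5000 ≈ 0.500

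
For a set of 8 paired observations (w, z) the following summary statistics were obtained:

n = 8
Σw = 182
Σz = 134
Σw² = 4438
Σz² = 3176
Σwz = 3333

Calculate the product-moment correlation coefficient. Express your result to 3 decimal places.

r = (nΣwz − ΣwΣz) / √[(nΣw² − (Σw)²)(nΣz² − (Σz)²)]
Numerator: 8×3333 − 182×134 = 2276
Denominator: √[(35504 − 33124)(25408 − 17956)] = √[2380 × 7452] = 4211.3846
r = 2276 / 4211.3846 ≈ 0.540

0.540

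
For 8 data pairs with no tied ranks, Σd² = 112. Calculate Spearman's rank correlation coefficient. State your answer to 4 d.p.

-0.3333

ρ = 1 − 6Σd² / [n(n²−1)] = 1 − 6×112 / (8×63)
  = 1 − 672/504 = 1 − 1.33333 ≈ -0.3333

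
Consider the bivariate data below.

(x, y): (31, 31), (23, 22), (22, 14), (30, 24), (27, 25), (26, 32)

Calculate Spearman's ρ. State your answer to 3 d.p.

0.600

Rank x: 6, 2, 1, 5, 4, 3
Rank y: 5, 2, 1, 3, 4, 6
d = rank(x) − rank(y): 1, 0, 0, 2, 0, -3; Σd² = 14
ρ = 1 − 6Σd² / [n(n²−1)] = 1 − 6×14 / (6×35) = 1 − 84/210 ≈ 0.600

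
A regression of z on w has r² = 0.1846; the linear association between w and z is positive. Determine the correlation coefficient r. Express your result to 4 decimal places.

|r| = √0.1846 = 0.4297
The association is positive, so r = 0.4297.

0.4297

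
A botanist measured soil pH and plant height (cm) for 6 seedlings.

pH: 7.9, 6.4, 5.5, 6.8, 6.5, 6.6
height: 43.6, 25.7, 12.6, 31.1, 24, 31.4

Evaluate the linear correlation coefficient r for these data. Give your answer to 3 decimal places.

0.979

n = 6, Σx = 39.7, Σy = 168.4, Σx² = 265.67, Σy² = 5249.38, Σxy = 1152.94
nΣxy − ΣxΣy = 6917.64 − 6685.48 = 232.16
nΣx² − (Σx)² = 1594.02 − 1576.09 = 17.93; nΣy² − (Σy)² = 31496.28 − 28358.56 = 3137.72
r = 232.16 / √(17.93 × 3137.72) = 232.16 / 237.1905 ≈ 0.979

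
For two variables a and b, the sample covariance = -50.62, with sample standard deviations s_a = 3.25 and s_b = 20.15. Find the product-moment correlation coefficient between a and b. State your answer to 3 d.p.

-0.773

r = Cov(a,b) / (s_a · s_b) = -50.62 / (3.25 × 20.15)
  = -50.62 / 65.4875 ≈ -0.773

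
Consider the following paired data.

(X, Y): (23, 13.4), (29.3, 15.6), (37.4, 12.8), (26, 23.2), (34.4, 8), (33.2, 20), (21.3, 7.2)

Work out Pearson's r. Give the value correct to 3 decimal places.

0.052

n = 7, ΣX = 204.6, ΣY = 100.2, ΣX² = 6201.54, ΣY² = 1640.84, ΣXY = 2939.76
nΣXY − ΣXΣY = 20578.32 − 20500.92 = 77.4
nΣX² − (ΣX)² = 43410.78 − 41861.16 = 1549.62; nΣY² − (ΣY)² = 11485.88 − 10040.04 = 1445.84
r = 77.4 / √(1549.62 × 1445.84) = 77.4 / 1496.8308 ≈ 0.052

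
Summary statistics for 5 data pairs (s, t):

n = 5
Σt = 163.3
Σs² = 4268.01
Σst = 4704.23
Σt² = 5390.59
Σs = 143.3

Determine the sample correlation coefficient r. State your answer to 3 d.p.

r = (nΣst − ΣsΣt) / √[(nΣs² − (Σs)²)(nΣt² − (Σt)²)]
Numerator: 5×4704.23 − 143.3×163.3 = 120.26
Denominator: √[(21340.05 − 20534.89)(26952.95 − 26666.89)] = √[805.16 × 286.06] = 479.9209
r = 120.26 / 479.9209 ≈ 0.251

0.251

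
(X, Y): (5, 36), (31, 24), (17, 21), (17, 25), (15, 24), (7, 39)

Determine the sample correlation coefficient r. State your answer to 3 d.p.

-0.736

n = 6, ΣX = 92, ΣY = 169, ΣX² = 1838, ΣY² = 5035, ΣXY = 2339
nΣXY − ΣXΣY = 14034 − 15548 = -1514
nΣX² − (ΣX)² = 11028 − 8464 = 2564; nΣY² − (ΣY)² = 30210 − 28561 = 1649
r = -1514 / √(2564 × 1649) = -1514 / 2056.2189 ≈ -0.736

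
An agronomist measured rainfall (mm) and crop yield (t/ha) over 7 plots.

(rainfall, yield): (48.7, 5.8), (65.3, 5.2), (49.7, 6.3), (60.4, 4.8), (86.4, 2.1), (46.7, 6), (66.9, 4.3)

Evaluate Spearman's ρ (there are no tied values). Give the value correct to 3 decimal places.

Rank rainfall: 2, 5, 3, 4, 7, 1, 6
Rank yield: 5, 4, 7, 3, 1, 6, 2
d = rank(rainfall) − rank(yield): -3, 1, -4, 1, 6, -5, 4; Σd² = 104
ρ = 1 − 6Σd² / [n(n²−1)] = 1 − 6×104 / (7×48) = 1 − 624/336 ≈ -0.857

-0.857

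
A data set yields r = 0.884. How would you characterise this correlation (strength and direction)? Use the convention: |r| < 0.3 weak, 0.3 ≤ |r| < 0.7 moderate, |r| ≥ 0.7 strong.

r = 0.884 > 0 so the relationship is positive.
|r| = 0.884, which falls in the strong range.

strong positive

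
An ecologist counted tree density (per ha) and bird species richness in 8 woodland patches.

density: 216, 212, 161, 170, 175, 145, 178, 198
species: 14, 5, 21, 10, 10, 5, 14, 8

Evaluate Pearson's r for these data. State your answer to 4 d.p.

-0.1149

n = 8, Σx = 1455, Σy = 87, Σx² = 268959, Σy² = 1147, Σxy = 15716
nΣxy − ΣxΣy = 125728 − 126585 = -857
nΣx² − (Σx)² = 2151672 − 2117025 = 34647; nΣy² − (Σy)² = 9176 − 7569 = 1607
r = -857 / √(34647 × 1607) = -857 / 7461.7511 ≈ -0.1149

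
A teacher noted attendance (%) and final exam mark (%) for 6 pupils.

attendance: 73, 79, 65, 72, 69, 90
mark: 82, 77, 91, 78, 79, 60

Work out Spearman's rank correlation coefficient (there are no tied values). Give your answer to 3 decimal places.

-0.829

Rank attendance: 4, 5, 1, 3, 2, 6
Rank mark: 5, 2, 6, 3, 4, 1
d = rank(attendance) − rank(mark): -1, 3, -5, 0, -2, 5; Σd² = 64
ρ = 1 − 6Σd² / [n(n²−1)] = 1 − 6×64 / (6×35) = 1 − 384/210 ≈ -0.829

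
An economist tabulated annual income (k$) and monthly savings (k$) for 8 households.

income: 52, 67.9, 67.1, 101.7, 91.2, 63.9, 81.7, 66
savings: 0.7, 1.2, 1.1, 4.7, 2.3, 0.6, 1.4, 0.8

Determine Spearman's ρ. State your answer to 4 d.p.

0.9762

Rank income: 1, 5, 4, 8, 7, 2, 6, 3
Rank savings: 2, 5, 4, 8, 7, 1, 6, 3
d = rank(income) − rank(savings): -1, 0, 0, 0, 0, 1, 0, 0; Σd² = 2
ρ = 1 − 6Σd² / [n(n²−1)] = 1 − 6×2 / (8×63) = 1 − 12/504 ≈ 0.9762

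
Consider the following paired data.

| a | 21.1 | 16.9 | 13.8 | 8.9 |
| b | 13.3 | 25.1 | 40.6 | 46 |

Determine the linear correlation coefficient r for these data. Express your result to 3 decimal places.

n = 4, Σa = 60.7, Σb = 125, Σa² = 1000.47, Σb² = 4571.26, Σab = 1674.5
nΣab − ΣaΣb = 6698 − 7587.5 = -889.5
nΣa² − (Σa)² = 4001.88 − 3684.49 = 317.39; nΣb² − (Σb)² = 18285.04 − 15625 = 2660.04
r = -889.5 / √(317.39 × 2660.04) = -889.5 / 918.8417 ≈ -0.968

-0.968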